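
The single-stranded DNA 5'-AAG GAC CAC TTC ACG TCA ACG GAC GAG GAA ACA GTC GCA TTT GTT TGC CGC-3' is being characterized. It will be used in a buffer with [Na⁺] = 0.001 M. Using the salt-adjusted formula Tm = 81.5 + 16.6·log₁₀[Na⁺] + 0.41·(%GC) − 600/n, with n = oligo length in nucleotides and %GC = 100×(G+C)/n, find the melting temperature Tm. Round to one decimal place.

41.6°C

Length n = 51. C=14, G=13, A=14, T=10
G+C = 27, so %GC = 27/51 × 100 = 52.941%
Salt term: 16.6 × (-3) = -49.8
GC term: 0.41 × 52.941 = 21.706; length term: −600/51 = −11.765
Tm = 81.5 + (-49.8) + 21.706 − 11.765 = 41.641 → 41.6°C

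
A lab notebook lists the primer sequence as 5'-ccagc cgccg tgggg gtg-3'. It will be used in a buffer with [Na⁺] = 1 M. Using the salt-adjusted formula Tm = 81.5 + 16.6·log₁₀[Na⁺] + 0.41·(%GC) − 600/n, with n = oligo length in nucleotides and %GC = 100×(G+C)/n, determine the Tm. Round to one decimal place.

82.3°C

Length n = 18. Scanning the sequence gives C=6, T=2, G=9, A=1.
G+C = 15, so %GC = 15/18 × 100 = 83.333%
Salt term: 16.6 × (0) = 0
GC term: 0.41 × 83.333 = 34.167; length term: −600/18 = −33.333
Tm = 81.5 + (0) + 34.167 − 33.333 = 82.334 → 82.3°C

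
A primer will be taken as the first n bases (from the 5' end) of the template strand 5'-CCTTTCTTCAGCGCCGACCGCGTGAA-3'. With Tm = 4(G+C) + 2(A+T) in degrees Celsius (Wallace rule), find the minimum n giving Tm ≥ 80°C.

n = 24

First 23 bases: CCTTTCTTCAGCGCCGACCGCGT → Tm = 76°C (< 80°C)
First 24 bases: CCTTTCTTCAGCGCCGACCGCGTG → Tm = 80°C (≥ 80°C)
Each additional base adds 2°C (A/T) or 4°C (G/C), so Tm is non-decreasing in n; n = 24 is the first length to reach 80°C.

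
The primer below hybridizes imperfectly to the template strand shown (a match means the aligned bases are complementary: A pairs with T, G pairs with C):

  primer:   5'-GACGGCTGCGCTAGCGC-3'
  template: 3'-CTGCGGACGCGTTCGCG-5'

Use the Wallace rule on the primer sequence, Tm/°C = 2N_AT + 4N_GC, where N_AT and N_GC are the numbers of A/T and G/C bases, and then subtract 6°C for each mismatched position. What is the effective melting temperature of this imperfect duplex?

48°C

Primer base counts: A=2, T=2, G=7, C=6 → A+T=4, G+C=13
Perfect-match Tm = 2(4) + 4(13) = 8 + 52 = 60°C
Mismatches (positions where the bases are not complementary): 2 (at positions 5, 12)
Effective Tm = 60 − 2×6 = 60 − 12 = 48°C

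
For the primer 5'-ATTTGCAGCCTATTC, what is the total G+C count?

6

Scanning the sequence gives G=2, T=6, A=3, C=4.
Total G or C: 2 + 4 = 6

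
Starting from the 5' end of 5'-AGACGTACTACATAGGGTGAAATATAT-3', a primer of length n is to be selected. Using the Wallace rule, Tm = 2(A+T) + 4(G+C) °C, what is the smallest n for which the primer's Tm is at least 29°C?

n = 11

First 10 bases: AGACGTACTA → Tm = 28°C (< 29°C)
First 11 bases: AGACGTACTAC → Tm = 32°C (≥ 29°C)
Each additional base adds 2°C (A/T) or 4°C (G/C), so Tm is non-decreasing in n; n = 11 is the first length to reach 29°C.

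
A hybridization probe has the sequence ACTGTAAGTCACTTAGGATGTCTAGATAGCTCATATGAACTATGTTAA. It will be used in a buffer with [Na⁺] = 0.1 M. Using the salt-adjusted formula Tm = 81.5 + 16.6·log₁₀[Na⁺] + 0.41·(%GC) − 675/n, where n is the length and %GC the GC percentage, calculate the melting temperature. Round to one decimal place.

Length n = 48. A=16, G=9, T=16, C=7
G+C = 16, so %GC = 16/48 × 100 = 33.333%
Salt term: 16.6 × (-1) = -16.6
GC term: 0.41 × 33.333 = 13.667; length term: −675/48 = −14.062
Tm = 81.5 + (-16.6) + 13.667 − 14.062 = 64.505 → 64.5°C

64.5°C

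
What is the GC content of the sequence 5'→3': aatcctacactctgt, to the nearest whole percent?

Base counts: C=5, T=5, G=1, A=4
G+C = 1 + 5 = 6 out of 15 bases
%GC = 6/15 × 100 = 40% ≈ 40%

40%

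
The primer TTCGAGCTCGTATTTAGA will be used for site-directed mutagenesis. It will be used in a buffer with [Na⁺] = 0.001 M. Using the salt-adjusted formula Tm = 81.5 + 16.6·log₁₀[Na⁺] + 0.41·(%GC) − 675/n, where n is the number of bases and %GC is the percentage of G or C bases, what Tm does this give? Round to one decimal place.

Length n = 18. A=4, T=7, C=3, G=4
G+C = 7, so %GC = 7/18 × 100 = 38.889%
Salt term: 16.6 × (-3) = -49.8
GC term: 0.41 × 38.889 = 15.944; length term: −675/18 = −37.5
Tm = 81.5 + (-49.8) + 15.944 − 37.5 = 10.144 → 10.1°C

10.1°C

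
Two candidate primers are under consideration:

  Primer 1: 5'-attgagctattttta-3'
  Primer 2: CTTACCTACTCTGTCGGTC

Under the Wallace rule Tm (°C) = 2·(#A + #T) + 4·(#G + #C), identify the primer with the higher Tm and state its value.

Primer 1: A+T=12, G+C=3 → Tm = 2(12)+4(3) = 36°C
Primer 2: A+T=9, G+C=10 → Tm = 2(9)+4(10) = 58°C
36°C vs 58°C → primer 2 is higher.

Primer 2, 58°C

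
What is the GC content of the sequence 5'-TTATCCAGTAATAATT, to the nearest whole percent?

Base counts: A=6, C=2, G=1, T=7
G+C = 1 + 2 = 3 out of 16 bases
%GC = 3/16 × 100 = 18.75% ≈ 19%

19%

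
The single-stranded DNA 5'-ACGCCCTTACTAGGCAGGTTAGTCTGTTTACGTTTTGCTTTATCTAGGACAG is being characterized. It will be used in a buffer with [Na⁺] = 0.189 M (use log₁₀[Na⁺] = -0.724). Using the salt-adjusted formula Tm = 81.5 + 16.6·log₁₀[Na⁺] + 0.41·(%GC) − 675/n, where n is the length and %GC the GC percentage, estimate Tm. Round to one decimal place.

74.6°C

Length n = 52. Counting bases: G=12, T=19, C=11, A=10
G+C = 23, so %GC = 23/52 × 100 = 44.231%
Salt term: 16.6 × (-0.724) = -12.018
GC term: 0.41 × 44.231 = 18.135; length term: −675/52 = −12.981
Tm = 81.5 + (-12.018) + 18.135 − 12.981 = 74.636 → 74.6°C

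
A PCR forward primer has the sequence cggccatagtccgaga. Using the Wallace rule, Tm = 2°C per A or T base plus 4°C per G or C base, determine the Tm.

52°C

Scanning the sequence gives T=2, A=4, G=5, C=5.
AT pairs contribute 6, GC pairs contribute 10.
Tm = 2(6) + 4(10) = 12 + 40 = 52°C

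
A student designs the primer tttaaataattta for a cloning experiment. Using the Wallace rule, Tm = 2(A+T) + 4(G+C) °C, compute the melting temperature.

Scanning the sequence gives C=0, A=6, G=0, T=7.
So N_AT = 13 and N_GC = 0.
Tm = 2×13 + 4×0 = 26°C

26°C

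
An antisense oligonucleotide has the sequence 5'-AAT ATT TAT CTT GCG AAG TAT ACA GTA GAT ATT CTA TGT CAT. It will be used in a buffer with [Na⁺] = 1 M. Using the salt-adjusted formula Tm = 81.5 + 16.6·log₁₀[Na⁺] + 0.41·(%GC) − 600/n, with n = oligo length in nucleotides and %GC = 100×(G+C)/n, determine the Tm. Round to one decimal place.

Length n = 42. Base counts: T=17, A=14, G=6, C=5
G+C = 11, so %GC = 11/42 × 100 = 26.19%
Salt term: 16.6 × (0) = 0
GC term: 0.41 × 26.19 = 10.738; length term: −600/42 = −14.286
Tm = 81.5 + (0) + 10.738 − 14.286 = 77.952 → 78.0°C

78.0°C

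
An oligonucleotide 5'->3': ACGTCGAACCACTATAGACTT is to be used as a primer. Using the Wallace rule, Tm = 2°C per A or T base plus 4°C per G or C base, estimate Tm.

Base counts: G=3, C=6, T=5, A=7
So N_AT = 12 and N_GC = 9.
Tm = 2×12 + 4×9 = 60°C

60°C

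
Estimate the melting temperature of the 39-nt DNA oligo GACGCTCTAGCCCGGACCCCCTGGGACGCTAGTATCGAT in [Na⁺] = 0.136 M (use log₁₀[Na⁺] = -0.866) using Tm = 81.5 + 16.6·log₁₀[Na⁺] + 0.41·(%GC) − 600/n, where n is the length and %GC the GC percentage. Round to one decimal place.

78.0°C

Length n = 39. Counting bases: G=11, C=14, T=7, A=7
G+C = 25, so %GC = 25/39 × 100 = 64.103%
Salt term: 16.6 × (-0.866) = -14.376
GC term: 0.41 × 64.103 = 26.282; length term: −600/39 = −15.385
Tm = 81.5 + (-14.376) + 26.282 − 15.385 = 78.021 → 78.0°C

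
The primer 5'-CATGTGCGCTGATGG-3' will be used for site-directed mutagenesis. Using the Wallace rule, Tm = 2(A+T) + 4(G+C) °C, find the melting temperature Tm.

G=6, C=3, T=4, A=2
AT pairs contribute 6, GC pairs contribute 9.
Tm = 2(6) + 4(9) = 12 + 36 = 48°C

48°C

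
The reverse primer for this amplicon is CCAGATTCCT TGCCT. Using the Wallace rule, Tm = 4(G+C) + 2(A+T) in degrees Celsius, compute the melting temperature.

A=2, C=6, T=5, G=2
A+T = 7, G+C = 8
Tm = 2(7) + 4(8) = 14 + 32 = 46°C

46°C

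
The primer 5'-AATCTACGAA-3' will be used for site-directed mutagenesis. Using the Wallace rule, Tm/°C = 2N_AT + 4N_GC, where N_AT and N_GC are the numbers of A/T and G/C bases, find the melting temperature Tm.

Base counts: A=5, G=1, C=2, T=2
So N_AT = 7 and N_GC = 3.
Tm = 2×7 + 4×3 = 26°C

26°C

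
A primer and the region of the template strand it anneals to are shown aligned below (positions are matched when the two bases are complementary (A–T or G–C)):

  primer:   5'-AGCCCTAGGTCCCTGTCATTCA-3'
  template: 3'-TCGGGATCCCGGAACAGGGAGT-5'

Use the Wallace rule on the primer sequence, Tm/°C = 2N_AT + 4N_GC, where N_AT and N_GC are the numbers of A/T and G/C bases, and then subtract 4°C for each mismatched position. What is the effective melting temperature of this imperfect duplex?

52°C

Primer base counts: A=4, T=6, G=4, C=8 → A+T=10, G+C=12
Perfect-match Tm = 2(10) + 4(12) = 20 + 48 = 68°C
Mismatches (positions where the bases are not complementary): 4 (at positions 10, 13, 18, 19)
Effective Tm = 68 − 4×4 = 68 − 16 = 52°C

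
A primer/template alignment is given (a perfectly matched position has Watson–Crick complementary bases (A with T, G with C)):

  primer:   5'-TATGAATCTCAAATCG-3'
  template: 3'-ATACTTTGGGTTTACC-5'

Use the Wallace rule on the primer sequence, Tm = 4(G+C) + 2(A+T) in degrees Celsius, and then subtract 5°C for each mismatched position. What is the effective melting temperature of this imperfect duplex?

Primer base counts: A=6, T=5, G=2, C=3 → A+T=11, G+C=5
Perfect-match Tm = 2(11) + 4(5) = 22 + 20 = 42°C
Mismatches (positions where the bases are not complementary): 3 (at positions 7, 9, 15)
Effective Tm = 42 − 3×5 = 42 − 15 = 27°C

27°C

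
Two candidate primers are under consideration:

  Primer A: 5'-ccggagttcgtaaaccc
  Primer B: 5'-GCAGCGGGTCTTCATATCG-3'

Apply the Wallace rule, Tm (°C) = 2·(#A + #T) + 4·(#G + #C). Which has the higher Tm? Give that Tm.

Primer B, 60°C

Primer A: A+T=7, G+C=10 → Tm = 2(7)+4(10) = 54°C
Primer B: A+T=8, G+C=11 → Tm = 2(8)+4(11) = 60°C
54°C vs 60°C → primer B is higher.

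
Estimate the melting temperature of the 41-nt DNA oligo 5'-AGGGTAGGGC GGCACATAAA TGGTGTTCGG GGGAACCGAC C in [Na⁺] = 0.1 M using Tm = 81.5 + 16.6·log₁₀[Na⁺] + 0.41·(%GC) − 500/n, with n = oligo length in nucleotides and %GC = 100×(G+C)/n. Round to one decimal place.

Length n = 41. Counting bases: C=8, G=17, A=10, T=6
G+C = 25, so %GC = 25/41 × 100 = 60.976%
Salt term: 16.6 × (-1) = -16.6
GC term: 0.41 × 60.976 = 25; length term: −500/41 = −12.195
Tm = 81.5 + (-16.6) + 25 − 12.195 = 77.705 → 77.7°C

77.7°C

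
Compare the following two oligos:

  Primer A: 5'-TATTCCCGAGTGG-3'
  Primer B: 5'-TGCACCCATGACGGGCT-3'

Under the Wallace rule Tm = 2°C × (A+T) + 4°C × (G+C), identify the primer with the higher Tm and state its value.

Primer A: A+T=6, G+C=7 → Tm = 2(6)+4(7) = 40°C
Primer B: A+T=6, G+C=11 → Tm = 2(6)+4(11) = 56°C
40°C vs 56°C → primer B is higher.

Primer B, 56°C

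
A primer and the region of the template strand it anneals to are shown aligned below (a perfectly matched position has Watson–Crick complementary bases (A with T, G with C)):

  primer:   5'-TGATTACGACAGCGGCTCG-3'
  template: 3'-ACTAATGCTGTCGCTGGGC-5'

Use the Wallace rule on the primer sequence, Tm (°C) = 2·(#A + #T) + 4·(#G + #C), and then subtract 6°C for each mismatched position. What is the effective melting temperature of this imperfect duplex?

48°C

Primer base counts: A=4, T=4, G=6, C=5 → A+T=8, G+C=11
Perfect-match Tm = 2(8) + 4(11) = 16 + 44 = 60°C
Mismatches (positions where the bases are not complementary): 2 (at positions 15, 17)
Effective Tm = 60 − 2×6 = 60 − 12 = 48°C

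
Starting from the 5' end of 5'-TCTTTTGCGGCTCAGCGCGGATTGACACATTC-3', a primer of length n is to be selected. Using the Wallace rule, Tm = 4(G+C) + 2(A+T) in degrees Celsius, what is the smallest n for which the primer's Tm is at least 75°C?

n = 24

First 23 bases: TCTTTTGCGGCTCAGCGCGGATT → Tm = 72°C (< 75°C)
First 24 bases: TCTTTTGCGGCTCAGCGCGGATTG → Tm = 76°C (≥ 75°C)
Each additional base adds 2°C (A/T) or 4°C (G/C), so Tm is non-decreasing in n; n = 24 is the first length to reach 75°C.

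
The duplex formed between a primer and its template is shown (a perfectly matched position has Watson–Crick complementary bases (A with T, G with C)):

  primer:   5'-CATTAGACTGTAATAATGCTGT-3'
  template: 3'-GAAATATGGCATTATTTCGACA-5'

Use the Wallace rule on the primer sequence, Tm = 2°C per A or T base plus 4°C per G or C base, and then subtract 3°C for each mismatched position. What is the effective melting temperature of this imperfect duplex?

46°C

Primer base counts: A=7, T=8, G=4, C=3 → A+T=15, G+C=7
Perfect-match Tm = 2(15) + 4(7) = 30 + 28 = 58°C
Mismatches (positions where the bases are not complementary): 4 (at positions 2, 6, 9, 17)
Effective Tm = 58 − 4×3 = 58 − 12 = 46°C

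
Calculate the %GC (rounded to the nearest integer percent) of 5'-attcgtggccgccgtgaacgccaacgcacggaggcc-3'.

Base counts: A=7, T=4, C=13, G=12
G+C = 12 + 13 = 25 out of 36 bases
%GC = 25/36 × 100 = 69.44% ≈ 69%

69%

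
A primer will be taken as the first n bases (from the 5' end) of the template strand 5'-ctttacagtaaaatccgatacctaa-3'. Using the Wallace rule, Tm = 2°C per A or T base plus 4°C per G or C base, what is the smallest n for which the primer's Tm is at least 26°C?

n = 10

First 9 bases: CTTTACAGT → Tm = 24°C (< 26°C)
First 10 bases: CTTTACAGTA → Tm = 26°C (≥ 26°C)
Since every base adds ≥2°C, Tm only increases with n, so the threshold is first crossed at n = 10.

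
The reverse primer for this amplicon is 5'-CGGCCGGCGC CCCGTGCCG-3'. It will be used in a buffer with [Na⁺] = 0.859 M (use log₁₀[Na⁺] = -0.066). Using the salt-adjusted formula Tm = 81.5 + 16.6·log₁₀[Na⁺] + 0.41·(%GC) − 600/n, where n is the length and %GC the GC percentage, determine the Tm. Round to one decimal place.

Length n = 19. Counting bases: C=10, T=1, G=8, A=0
G+C = 18, so %GC = 18/19 × 100 = 94.737%
Salt term: 16.6 × (-0.066) = -1.096
GC term: 0.41 × 94.737 = 38.842; length term: −600/19 = −31.579
Tm = 81.5 + (-1.096) + 38.842 − 31.579 = 87.667 → 87.7°C

87.7°C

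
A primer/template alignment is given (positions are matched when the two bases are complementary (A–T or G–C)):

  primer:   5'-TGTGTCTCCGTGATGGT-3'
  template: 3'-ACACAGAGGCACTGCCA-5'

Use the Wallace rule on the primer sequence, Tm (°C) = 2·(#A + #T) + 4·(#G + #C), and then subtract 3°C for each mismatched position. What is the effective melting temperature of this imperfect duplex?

Primer base counts: A=1, T=7, G=6, C=3 → A+T=8, G+C=9
Perfect-match Tm = 2(8) + 4(9) = 16 + 36 = 52°C
Mismatches (positions where the bases are not complementary): 1 (at position 14)
Effective Tm = 52 − 1×3 = 52 − 3 = 49°C

49°C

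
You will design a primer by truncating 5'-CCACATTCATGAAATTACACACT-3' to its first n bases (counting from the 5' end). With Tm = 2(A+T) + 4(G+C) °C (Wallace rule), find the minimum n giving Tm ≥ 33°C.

First 11 bases: CCACATTCATG → Tm = 32°C (< 33°C)
First 12 bases: CCACATTCATGA → Tm = 34°C (≥ 33°C)
Since every base adds ≥2°C, Tm only increases with n, so the threshold is first crossed at n = 12.

n = 12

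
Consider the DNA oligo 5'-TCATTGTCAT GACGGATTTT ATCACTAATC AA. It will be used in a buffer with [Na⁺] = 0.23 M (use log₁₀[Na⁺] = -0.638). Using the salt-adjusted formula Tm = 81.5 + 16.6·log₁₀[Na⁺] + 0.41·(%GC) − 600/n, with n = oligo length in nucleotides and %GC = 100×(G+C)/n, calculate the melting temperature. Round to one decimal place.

Length n = 32. T=12, A=10, C=6, G=4
G+C = 10, so %GC = 10/32 × 100 = 31.25%
Salt term: 16.6 × (-0.638) = -10.591
GC term: 0.41 × 31.25 = 12.812; length term: −600/32 = −18.75
Tm = 81.5 + (-10.591) + 12.812 − 18.75 = 64.971 → 65.0°C

65.0°C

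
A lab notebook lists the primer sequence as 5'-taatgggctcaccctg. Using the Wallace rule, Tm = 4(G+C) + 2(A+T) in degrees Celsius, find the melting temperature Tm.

Base counts: G=4, C=5, A=3, T=4
AT pairs contribute 7, GC pairs contribute 9.
Tm = 4·9 + 2·7 = 36 + 14 = 50°C

50°C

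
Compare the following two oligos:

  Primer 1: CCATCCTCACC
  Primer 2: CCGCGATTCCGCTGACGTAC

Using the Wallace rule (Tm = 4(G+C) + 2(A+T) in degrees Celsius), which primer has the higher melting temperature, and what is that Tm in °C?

Primer 1: A+T=4, G+C=7 → Tm = 2(4)+4(7) = 36°C
Primer 2: A+T=7, G+C=13 → Tm = 2(7)+4(13) = 66°C
36°C vs 66°C → primer 2 is higher.

Primer 2, 66°C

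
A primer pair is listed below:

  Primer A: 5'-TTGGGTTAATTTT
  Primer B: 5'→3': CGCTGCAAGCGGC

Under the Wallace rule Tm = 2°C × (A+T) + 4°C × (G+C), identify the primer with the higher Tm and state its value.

Primer A: A+T=10, G+C=3 → Tm = 2(10)+4(3) = 32°C
Primer B: A+T=3, G+C=10 → Tm = 2(3)+4(10) = 46°C
32°C vs 46°C → primer B is higher.

Primer B, 46°C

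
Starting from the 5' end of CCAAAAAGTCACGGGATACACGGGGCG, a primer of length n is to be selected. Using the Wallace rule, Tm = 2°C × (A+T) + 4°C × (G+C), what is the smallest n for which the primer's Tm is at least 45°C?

First 14 bases: CCAAAAAGTCACGG → Tm = 42°C (< 45°C)
First 15 bases: CCAAAAAGTCACGGG → Tm = 46°C (≥ 45°C)
Since every base adds ≥2°C, Tm only increases with n, so the threshold is first crossed at n = 15.

n = 15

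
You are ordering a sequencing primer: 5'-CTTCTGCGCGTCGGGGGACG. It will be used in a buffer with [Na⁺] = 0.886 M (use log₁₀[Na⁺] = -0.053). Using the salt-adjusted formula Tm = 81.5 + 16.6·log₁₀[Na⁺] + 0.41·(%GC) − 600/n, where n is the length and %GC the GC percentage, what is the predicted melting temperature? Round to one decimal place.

81.4°C

Length n = 20. G=9, C=6, T=4, A=1
G+C = 15, so %GC = 15/20 × 100 = 75%
Salt term: 16.6 × (-0.053) = -0.88
GC term: 0.41 × 75 = 30.75; length term: −600/20 = −30
Tm = 81.5 + (-0.88) + 30.75 − 30 = 81.37 → 81.4°C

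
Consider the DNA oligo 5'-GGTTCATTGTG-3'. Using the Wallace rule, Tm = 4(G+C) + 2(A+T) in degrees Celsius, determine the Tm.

Scanning the sequence gives G=4, C=1, T=5, A=1.
So N_AT = 6 and N_GC = 5.
Tm = 2×6 + 4×5 = 32°C

32°C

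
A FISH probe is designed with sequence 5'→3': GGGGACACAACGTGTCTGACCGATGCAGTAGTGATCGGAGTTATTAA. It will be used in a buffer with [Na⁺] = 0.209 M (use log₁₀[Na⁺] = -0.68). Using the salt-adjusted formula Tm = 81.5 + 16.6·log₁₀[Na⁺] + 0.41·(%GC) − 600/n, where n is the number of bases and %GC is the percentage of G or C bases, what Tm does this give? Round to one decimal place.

77.5°C

Length n = 47. Scanning the sequence gives C=8, G=15, A=13, T=11.
G+C = 23, so %GC = 23/47 × 100 = 48.936%
Salt term: 16.6 × (-0.68) = -11.288
GC term: 0.41 × 48.936 = 20.064; length term: −600/47 = −12.766
Tm = 81.5 + (-11.288) + 20.064 − 12.766 = 77.51 → 77.5°C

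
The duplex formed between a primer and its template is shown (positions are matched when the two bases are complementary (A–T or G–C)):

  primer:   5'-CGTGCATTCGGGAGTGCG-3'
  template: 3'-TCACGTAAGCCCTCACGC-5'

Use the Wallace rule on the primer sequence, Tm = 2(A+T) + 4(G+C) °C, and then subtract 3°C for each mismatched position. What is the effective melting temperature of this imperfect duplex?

Primer base counts: A=2, T=4, G=8, C=4 → A+T=6, G+C=12
Perfect-match Tm = 2(6) + 4(12) = 12 + 48 = 60°C
Mismatches (positions where the bases are not complementary): 1 (at position 1)
Effective Tm = 60 − 1×3 = 60 − 3 = 57°C

57°C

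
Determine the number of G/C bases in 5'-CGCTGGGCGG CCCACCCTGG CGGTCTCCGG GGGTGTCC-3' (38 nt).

Base counts: C=15, G=16, A=1, T=6
Total G or C: 16 + 15 = 31

31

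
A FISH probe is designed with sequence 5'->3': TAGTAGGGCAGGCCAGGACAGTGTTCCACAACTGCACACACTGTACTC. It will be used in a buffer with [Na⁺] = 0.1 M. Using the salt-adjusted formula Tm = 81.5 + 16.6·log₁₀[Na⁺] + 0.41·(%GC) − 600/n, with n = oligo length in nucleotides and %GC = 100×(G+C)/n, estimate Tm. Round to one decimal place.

Length n = 48. G=12, C=14, T=9, A=13
G+C = 26, so %GC = 26/48 × 100 = 54.167%
Salt term: 16.6 × (-1) = -16.6
GC term: 0.41 × 54.167 = 22.208; length term: −600/48 = −12.5
Tm = 81.5 + (-16.6) + 22.208 − 12.5 = 74.608 → 74.6°C

74.6°C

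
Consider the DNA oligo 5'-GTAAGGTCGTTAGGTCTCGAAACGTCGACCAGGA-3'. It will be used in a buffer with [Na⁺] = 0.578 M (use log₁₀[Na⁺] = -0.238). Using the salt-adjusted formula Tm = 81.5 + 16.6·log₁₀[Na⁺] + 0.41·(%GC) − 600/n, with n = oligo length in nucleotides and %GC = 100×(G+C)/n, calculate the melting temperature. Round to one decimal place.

Length n = 34. Base counts: A=9, T=7, C=7, G=11
G+C = 18, so %GC = 18/34 × 100 = 52.941%
Salt term: 16.6 × (-0.238) = -3.951
GC term: 0.41 × 52.941 = 21.706; length term: −600/34 = −17.647
Tm = 81.5 + (-3.951) + 21.706 − 17.647 = 81.608 → 81.6°C

81.6°C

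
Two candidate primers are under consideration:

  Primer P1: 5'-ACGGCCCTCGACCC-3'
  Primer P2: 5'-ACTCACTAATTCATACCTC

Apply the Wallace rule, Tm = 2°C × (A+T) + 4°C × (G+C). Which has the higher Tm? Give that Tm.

Primer P1: A+T=3, G+C=11 → Tm = 2(3)+4(11) = 50°C
Primer P2: A+T=12, G+C=7 → Tm = 2(12)+4(7) = 52°C
50°C vs 52°C → primer P2 is higher.

Primer P2, 52°C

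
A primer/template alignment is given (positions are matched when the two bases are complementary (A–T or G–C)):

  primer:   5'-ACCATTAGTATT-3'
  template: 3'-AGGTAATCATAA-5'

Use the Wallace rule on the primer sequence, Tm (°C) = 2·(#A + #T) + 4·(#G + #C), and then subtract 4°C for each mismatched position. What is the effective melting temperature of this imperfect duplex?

Primer base counts: A=4, T=5, G=1, C=2 → A+T=9, G+C=3
Perfect-match Tm = 2(9) + 4(3) = 18 + 12 = 30°C
Mismatches (positions where the bases are not complementary): 1 (at position 1)
Effective Tm = 30 − 1×4 = 30 − 4 = 26°C

26°C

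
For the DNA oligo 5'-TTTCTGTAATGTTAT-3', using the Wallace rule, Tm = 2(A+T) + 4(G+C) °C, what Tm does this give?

Base counts: A=3, T=9, C=1, G=2
AT pairs contribute 12, GC pairs contribute 3.
Tm = 2(12) + 4(3) = 24 + 12 = 36°C

36°C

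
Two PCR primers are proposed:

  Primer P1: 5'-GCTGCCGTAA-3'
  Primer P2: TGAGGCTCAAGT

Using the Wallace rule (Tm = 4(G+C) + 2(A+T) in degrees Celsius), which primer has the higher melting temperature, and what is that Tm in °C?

Primer P1: A+T=4, G+C=6 → Tm = 2(4)+4(6) = 32°C
Primer P2: A+T=6, G+C=6 → Tm = 2(6)+4(6) = 36°C
32°C vs 36°C → primer P2 is higher.

Primer P2, 36°C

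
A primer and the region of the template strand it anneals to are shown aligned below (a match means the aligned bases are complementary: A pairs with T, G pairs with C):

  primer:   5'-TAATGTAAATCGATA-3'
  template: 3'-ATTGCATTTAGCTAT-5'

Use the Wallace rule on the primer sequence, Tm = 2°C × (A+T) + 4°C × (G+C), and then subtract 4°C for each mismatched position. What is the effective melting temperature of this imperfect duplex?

Primer base counts: A=7, T=5, G=2, C=1 → A+T=12, G+C=3
Perfect-match Tm = 2(12) + 4(3) = 24 + 12 = 36°C
Mismatches (positions where the bases are not complementary): 1 (at position 4)
Effective Tm = 36 − 1×4 = 36 − 4 = 32°C

32°C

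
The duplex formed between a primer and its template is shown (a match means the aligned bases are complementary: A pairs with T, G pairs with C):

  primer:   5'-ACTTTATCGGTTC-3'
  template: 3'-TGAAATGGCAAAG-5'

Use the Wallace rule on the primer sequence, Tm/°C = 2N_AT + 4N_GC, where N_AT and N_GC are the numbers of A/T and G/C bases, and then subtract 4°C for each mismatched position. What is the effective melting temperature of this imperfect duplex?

Primer base counts: A=2, T=6, G=2, C=3 → A+T=8, G+C=5
Perfect-match Tm = 2(8) + 4(5) = 16 + 20 = 36°C
Mismatches (positions where the bases are not complementary): 2 (at positions 7, 10)
Effective Tm = 36 − 2×4 = 36 − 8 = 28°C

28°C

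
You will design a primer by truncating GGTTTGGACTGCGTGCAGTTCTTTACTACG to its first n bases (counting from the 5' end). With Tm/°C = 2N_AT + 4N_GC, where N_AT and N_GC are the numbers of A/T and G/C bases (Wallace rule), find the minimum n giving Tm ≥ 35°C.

First 11 bases: GGTTTGGACTG → Tm = 34°C (< 35°C)
First 12 bases: GGTTTGGACTGC → Tm = 38°C (≥ 35°C)
Since every base adds ≥2°C, Tm only increases with n, so the threshold is first crossed at n = 12.

n = 12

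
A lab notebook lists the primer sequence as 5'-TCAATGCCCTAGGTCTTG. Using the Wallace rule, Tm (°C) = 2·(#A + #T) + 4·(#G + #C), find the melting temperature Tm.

54°C

Base counts: A=3, T=6, C=5, G=4
A+T = 9, G+C = 9
Tm = 2(9) + 4(9) = 18 + 36 = 54°C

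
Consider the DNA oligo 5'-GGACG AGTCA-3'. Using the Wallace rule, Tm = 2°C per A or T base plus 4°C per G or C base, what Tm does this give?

32°C

Base counts: A=3, C=2, G=4, T=1
A+T = 4, G+C = 6
Tm = 4·6 + 2·4 = 24 + 8 = 32°C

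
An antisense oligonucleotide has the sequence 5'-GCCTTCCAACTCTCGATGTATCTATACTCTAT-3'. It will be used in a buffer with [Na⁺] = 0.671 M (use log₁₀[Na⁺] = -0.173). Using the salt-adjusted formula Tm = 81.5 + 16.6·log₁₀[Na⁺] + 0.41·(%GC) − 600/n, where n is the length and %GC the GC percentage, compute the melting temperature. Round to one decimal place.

Length n = 32. Base counts: C=10, G=3, A=7, T=12
G+C = 13, so %GC = 13/32 × 100 = 40.625%
Salt term: 16.6 × (-0.173) = -2.872
GC term: 0.41 × 40.625 = 16.656; length term: −600/32 = −18.75
Tm = 81.5 + (-2.872) + 16.656 − 18.75 = 76.534 → 76.5°C

76.5°C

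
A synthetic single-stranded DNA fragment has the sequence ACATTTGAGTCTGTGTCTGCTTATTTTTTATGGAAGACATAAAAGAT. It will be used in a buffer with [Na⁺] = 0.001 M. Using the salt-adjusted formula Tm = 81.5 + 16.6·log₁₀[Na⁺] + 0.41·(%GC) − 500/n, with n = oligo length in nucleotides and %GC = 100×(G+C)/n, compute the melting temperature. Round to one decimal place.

33.3°C

Length n = 47. Counting bases: A=14, C=5, G=9, T=19
G+C = 14, so %GC = 14/47 × 100 = 29.787%
Salt term: 16.6 × (-3) = -49.8
GC term: 0.41 × 29.787 = 12.213; length term: −500/47 = −10.638
Tm = 81.5 + (-49.8) + 12.213 − 10.638 = 33.275 → 33.3°C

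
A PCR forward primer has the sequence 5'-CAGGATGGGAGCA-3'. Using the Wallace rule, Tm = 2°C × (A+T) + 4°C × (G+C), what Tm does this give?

42°C

Scanning the sequence gives C=2, T=1, G=6, A=4.
A+T = 5, G+C = 8
Tm = 2×5 + 4×8 = 42°C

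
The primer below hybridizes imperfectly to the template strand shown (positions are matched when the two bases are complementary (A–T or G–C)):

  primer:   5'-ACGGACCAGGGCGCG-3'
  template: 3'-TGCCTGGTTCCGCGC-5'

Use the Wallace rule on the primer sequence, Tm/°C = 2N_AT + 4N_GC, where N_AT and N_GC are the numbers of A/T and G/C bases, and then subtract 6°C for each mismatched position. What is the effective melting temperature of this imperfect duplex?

48°C

Primer base counts: A=3, T=0, G=7, C=5 → A+T=3, G+C=12
Perfect-match Tm = 2(3) + 4(12) = 6 + 48 = 54°C
Mismatches (positions where the bases are not complementary): 1 (at position 9)
Effective Tm = 54 − 1×6 = 54 − 6 = 48°C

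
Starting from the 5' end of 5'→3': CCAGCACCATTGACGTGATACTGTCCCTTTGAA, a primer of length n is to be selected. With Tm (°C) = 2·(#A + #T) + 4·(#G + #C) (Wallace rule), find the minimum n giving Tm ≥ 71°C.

n = 24

First 23 bases: CCAGCACCATTGACGTGATACTG → Tm = 70°C (< 71°C)
First 24 bases: CCAGCACCATTGACGTGATACTGT → Tm = 72°C (≥ 71°C)
Each additional base adds 2°C (A/T) or 4°C (G/C), so Tm is non-decreasing in n; n = 24 is the first length to reach 71°C.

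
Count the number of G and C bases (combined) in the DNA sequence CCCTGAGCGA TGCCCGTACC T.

14

T=4, A=3, G=5, C=9
G+C = 5 + 9 = 14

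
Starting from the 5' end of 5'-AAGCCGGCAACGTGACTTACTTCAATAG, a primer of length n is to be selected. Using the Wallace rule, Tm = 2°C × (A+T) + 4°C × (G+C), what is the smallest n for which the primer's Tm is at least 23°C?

First 6 bases: AAGCCG → Tm = 20°C (< 23°C)
First 7 bases: AAGCCGG → Tm = 24°C (≥ 23°C)
Each additional base adds 2°C (A/T) or 4°C (G/C), so Tm is non-decreasing in n; n = 7 is the first length to reach 23°C.

n = 7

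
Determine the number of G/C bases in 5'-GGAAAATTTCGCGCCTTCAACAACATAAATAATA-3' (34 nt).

11

Scanning the sequence gives C=7, G=4, A=15, T=8.
Total G or C: 4 + 7 = 11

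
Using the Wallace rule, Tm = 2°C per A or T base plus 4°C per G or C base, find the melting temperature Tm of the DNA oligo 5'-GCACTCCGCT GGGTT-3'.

Scanning the sequence gives T=4, A=1, G=5, C=5.
AT pairs contribute 5, GC pairs contribute 10.
Tm = 2×5 + 4×10 = 50°C

50°C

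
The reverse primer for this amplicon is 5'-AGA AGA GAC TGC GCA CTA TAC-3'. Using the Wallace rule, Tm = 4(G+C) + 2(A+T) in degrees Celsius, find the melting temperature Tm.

T=3, A=8, G=5, C=5
So N_AT = 11 and N_GC = 10.
Tm = 4·10 + 2·11 = 40 + 22 = 62°C

62°C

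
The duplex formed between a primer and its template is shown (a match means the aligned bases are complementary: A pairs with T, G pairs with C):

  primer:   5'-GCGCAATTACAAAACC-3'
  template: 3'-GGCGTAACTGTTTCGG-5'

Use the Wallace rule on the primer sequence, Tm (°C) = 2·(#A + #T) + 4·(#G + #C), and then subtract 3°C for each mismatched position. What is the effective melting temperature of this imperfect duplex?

Primer base counts: A=7, T=2, G=2, C=5 → A+T=9, G+C=7
Perfect-match Tm = 2(9) + 4(7) = 18 + 28 = 46°C
Mismatches (positions where the bases are not complementary): 4 (at positions 1, 6, 8, 14)
Effective Tm = 46 − 4×3 = 46 − 12 = 34°C

34°C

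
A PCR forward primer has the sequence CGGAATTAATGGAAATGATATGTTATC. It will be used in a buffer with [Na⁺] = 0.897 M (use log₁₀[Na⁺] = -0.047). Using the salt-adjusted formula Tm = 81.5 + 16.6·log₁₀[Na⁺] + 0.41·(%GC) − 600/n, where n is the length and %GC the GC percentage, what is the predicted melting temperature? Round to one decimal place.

Length n = 27. Base counts: A=10, G=6, T=9, C=2
G+C = 8, so %GC = 8/27 × 100 = 29.63%
Salt term: 16.6 × (-0.047) = -0.78
GC term: 0.41 × 29.63 = 12.148; length term: −600/27 = −22.222
Tm = 81.5 + (-0.78) + 12.148 − 22.222 = 70.646 → 70.6°C

70.6°C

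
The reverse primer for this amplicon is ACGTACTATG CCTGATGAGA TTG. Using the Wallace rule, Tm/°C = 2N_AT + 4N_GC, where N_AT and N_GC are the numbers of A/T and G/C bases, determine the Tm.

A=6, G=6, C=4, T=7
AT pairs contribute 13, GC pairs contribute 10.
Tm = 2(13) + 4(10) = 26 + 40 = 66°C

66°C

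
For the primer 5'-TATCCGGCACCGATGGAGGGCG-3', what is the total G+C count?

Counting bases: C=6, T=3, A=4, G=9
G+C = 9 + 6 = 15

15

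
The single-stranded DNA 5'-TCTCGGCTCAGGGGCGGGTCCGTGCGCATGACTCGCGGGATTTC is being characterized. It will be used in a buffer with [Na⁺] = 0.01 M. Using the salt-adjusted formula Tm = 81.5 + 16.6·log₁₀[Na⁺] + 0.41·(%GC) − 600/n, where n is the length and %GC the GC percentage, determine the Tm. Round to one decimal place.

62.6°C

Length n = 44. Counting bases: A=4, T=10, C=13, G=17
G+C = 30, so %GC = 30/44 × 100 = 68.182%
Salt term: 16.6 × (-2) = -33.2
GC term: 0.41 × 68.182 = 27.955; length term: −600/44 = −13.636
Tm = 81.5 + (-33.2) + 27.955 − 13.636 = 62.619 → 62.6°C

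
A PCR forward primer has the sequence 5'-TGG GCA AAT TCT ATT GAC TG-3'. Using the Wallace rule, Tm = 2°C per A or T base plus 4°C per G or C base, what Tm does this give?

Scanning the sequence gives A=5, C=3, T=7, G=5.
AT pairs contribute 12, GC pairs contribute 8.
Tm = 4·8 + 2·12 = 32 + 24 = 56°C

56°C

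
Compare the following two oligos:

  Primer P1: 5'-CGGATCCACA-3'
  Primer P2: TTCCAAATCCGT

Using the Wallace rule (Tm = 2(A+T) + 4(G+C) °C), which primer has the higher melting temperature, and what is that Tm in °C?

Primer P2, 34°C

Primer P1: A+T=4, G+C=6 → Tm = 2(4)+4(6) = 32°C
Primer P2: A+T=7, G+C=5 → Tm = 2(7)+4(5) = 34°C
32°C vs 34°C → primer P2 is higher.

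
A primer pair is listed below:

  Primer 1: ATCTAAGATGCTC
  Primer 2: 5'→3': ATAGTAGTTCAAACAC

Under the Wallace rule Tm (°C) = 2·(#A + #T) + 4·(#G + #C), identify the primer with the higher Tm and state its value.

Primer 1: A+T=8, G+C=5 → Tm = 2(8)+4(5) = 36°C
Primer 2: A+T=11, G+C=5 → Tm = 2(11)+4(5) = 42°C
36°C vs 42°C → primer 2 is higher.

Primer 2, 42°C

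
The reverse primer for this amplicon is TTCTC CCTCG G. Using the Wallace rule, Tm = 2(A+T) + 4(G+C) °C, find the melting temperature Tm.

C=5, A=0, T=4, G=2
A+T = 4, G+C = 7
Tm = 2(4) + 4(7) = 8 + 28 = 36°C

36°C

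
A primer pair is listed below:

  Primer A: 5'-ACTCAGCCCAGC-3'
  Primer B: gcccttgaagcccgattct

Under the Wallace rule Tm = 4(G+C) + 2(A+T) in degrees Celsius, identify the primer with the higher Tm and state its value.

Primer B, 60°C

Primer A: A+T=4, G+C=8 → Tm = 2(4)+4(8) = 40°C
Primer B: A+T=8, G+C=11 → Tm = 2(8)+4(11) = 60°C
40°C vs 60°C → primer B is higher.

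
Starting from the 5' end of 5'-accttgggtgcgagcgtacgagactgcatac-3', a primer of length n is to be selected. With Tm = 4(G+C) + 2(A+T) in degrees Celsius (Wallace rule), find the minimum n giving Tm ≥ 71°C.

n = 22

First 21 bases: ACCTTGGGTGCGAGCGTACGA → Tm = 68°C (< 71°C)
First 22 bases: ACCTTGGGTGCGAGCGTACGAG → Tm = 72°C (≥ 71°C)
Each additional base adds 2°C (A/T) or 4°C (G/C), so Tm is non-decreasing in n; n = 22 is the first length to reach 71°C.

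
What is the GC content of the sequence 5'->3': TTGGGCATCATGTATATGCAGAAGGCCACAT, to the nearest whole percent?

Base counts: T=8, A=9, G=8, C=6
G+C = 8 + 6 = 14 out of 31 bases
%GC = 14/31 × 100 = 45.16% ≈ 45%

45%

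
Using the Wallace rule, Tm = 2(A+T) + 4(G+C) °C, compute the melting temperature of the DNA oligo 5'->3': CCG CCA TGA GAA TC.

Scanning the sequence gives A=4, T=2, G=3, C=5.
A+T = 6, G+C = 8
Tm = 2×6 + 4×8 = 44°C

44°C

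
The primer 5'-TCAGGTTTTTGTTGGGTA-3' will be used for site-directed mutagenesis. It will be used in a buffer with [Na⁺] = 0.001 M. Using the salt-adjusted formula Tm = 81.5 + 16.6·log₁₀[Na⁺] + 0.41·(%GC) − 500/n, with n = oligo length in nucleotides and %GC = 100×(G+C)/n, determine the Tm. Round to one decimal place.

19.9°C

Length n = 18. G=6, A=2, T=9, C=1
G+C = 7, so %GC = 7/18 × 100 = 38.889%
Salt term: 16.6 × (-3) = -49.8
GC term: 0.41 × 38.889 = 15.944; length term: −500/18 = −27.778
Tm = 81.5 + (-49.8) + 15.944 − 27.778 = 19.866 → 19.9°C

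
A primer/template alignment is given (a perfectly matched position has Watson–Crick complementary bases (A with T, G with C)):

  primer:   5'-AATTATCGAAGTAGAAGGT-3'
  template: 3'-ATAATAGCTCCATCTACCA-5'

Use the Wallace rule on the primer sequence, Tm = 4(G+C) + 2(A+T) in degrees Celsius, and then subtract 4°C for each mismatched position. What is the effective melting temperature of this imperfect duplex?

38°C

Primer base counts: A=8, T=5, G=5, C=1 → A+T=13, G+C=6
Perfect-match Tm = 2(13) + 4(6) = 26 + 24 = 50°C
Mismatches (positions where the bases are not complementary): 3 (at positions 1, 10, 16)
Effective Tm = 50 − 3×4 = 50 − 12 = 38°C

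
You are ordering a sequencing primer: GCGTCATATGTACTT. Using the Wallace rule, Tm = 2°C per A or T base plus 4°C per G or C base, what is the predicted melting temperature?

42°C

Scanning the sequence gives A=3, C=3, T=6, G=3.
So N_AT = 9 and N_GC = 6.
Tm = 4·6 + 2·9 = 24 + 18 = 42°C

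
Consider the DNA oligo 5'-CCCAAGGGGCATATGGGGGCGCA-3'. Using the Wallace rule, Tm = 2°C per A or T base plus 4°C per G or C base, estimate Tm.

78°C

A=5, T=2, C=6, G=10
So N_AT = 7 and N_GC = 16.
Tm = 4·16 + 2·7 = 64 + 14 = 78°C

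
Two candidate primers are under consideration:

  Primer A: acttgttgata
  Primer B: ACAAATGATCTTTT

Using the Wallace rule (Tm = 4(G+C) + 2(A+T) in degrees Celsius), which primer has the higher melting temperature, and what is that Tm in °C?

Primer B, 34°C

Primer A: A+T=8, G+C=3 → Tm = 2(8)+4(3) = 28°C
Primer B: A+T=11, G+C=3 → Tm = 2(11)+4(3) = 34°C
28°C vs 34°C → primer B is higher.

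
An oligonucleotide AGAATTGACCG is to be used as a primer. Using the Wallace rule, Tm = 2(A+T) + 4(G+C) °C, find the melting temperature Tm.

32°C

Scanning the sequence gives A=4, C=2, T=2, G=3.
So N_AT = 6 and N_GC = 5.
Tm = 2×6 + 4×5 = 32°C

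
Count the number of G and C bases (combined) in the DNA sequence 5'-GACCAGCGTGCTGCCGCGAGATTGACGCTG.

20

Counting bases: T=5, C=9, G=11, A=5
Total G or C: 11 + 9 = 20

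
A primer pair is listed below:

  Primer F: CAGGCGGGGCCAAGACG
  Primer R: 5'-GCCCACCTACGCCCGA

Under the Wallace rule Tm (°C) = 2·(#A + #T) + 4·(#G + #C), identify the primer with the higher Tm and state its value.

Primer F: A+T=4, G+C=13 → Tm = 2(4)+4(13) = 60°C
Primer R: A+T=4, G+C=12 → Tm = 2(4)+4(12) = 56°C
60°C vs 56°C → primer F is higher.

Primer F, 60°C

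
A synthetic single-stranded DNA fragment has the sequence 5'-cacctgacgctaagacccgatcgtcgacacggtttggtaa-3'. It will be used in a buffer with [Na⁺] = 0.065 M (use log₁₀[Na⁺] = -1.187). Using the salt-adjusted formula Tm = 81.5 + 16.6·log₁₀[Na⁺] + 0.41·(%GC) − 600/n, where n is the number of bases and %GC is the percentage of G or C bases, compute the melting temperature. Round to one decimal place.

69.3°C

Length n = 40. Scanning the sequence gives A=10, C=12, G=10, T=8.
G+C = 22, so %GC = 22/40 × 100 = 55%
Salt term: 16.6 × (-1.187) = -19.704
GC term: 0.41 × 55 = 22.55; length term: −600/40 = −15
Tm = 81.5 + (-19.704) + 22.55 − 15 = 69.346 → 69.3°C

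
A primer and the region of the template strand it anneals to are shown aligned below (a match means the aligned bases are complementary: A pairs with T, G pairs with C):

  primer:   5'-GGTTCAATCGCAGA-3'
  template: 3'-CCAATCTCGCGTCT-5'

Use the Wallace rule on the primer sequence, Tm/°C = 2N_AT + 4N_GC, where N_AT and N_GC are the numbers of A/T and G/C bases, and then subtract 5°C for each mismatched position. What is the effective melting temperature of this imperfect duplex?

27°C

Primer base counts: A=4, T=3, G=4, C=3 → A+T=7, G+C=7
Perfect-match Tm = 2(7) + 4(7) = 14 + 28 = 42°C
Mismatches (positions where the bases are not complementary): 3 (at positions 5, 6, 8)
Effective Tm = 42 − 3×5 = 42 − 15 = 27°C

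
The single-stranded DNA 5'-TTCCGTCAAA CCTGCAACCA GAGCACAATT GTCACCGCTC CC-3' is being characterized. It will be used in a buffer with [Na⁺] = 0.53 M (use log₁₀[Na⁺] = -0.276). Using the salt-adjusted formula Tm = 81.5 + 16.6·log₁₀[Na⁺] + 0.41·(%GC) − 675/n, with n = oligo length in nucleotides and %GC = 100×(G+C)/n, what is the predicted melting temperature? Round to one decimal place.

Length n = 42. Base counts: G=6, A=11, C=17, T=8
G+C = 23, so %GC = 23/42 × 100 = 54.762%
Salt term: 16.6 × (-0.276) = -4.582
GC term: 0.41 × 54.762 = 22.452; length term: −675/42 = −16.071
Tm = 81.5 + (-4.582) + 22.452 − 16.071 = 83.299 → 83.3°C

83.3°C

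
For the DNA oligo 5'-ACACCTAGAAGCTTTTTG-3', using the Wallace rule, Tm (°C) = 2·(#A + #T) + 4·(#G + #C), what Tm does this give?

50°C

A=5, G=3, T=6, C=4
A+T = 11, G+C = 7
Tm = 2(11) + 4(7) = 22 + 28 = 50°C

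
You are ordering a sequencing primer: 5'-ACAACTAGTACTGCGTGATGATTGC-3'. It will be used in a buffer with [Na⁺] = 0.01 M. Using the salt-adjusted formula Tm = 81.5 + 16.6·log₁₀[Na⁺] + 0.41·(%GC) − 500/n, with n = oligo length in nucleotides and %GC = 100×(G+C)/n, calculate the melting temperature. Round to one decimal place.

46.3°C

Length n = 25. Scanning the sequence gives T=7, A=7, C=5, G=6.
G+C = 11, so %GC = 11/25 × 100 = 44%
Salt term: 16.6 × (-2) = -33.2
GC term: 0.41 × 44 = 18.04; length term: −500/25 = −20
Tm = 81.5 + (-33.2) + 18.04 − 20 = 46.34 → 46.3°C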